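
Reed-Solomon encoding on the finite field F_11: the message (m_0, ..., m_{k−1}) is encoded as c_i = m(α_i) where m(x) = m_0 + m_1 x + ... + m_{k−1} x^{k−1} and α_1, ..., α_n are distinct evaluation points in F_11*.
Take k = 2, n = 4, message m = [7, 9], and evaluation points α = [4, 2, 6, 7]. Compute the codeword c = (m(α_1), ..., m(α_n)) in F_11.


c = [10, 3, 6, 4]

Message polynomial: m(x) = 7 + 9·x (mod 11).
For each evaluation point α_i, compute m(α_i) mod 11:
  α_1 = 4: Horner steps 9 → 10, so m(4) = 10.
  α_2 = 2: Horner steps 9 → 3, so m(2) = 3.
  α_3 = 6: Horner steps 9 → 6, so m(6) = 6.
  α_4 = 7: Horner steps 9 → 4, so m(7) = 4.
Codeword c = [10, 3, 6, 4] ∈ F_11^4.


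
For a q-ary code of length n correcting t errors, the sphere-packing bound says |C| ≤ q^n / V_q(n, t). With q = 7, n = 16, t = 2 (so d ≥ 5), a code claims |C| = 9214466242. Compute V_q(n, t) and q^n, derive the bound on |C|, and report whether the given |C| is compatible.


V_q(n, t) = 4417, q^n = 33232930569601, Hamming bound = 7523869270, |C| = 9214466242 > bound (violated).

Step 1: Compute V_q(n, t) = Σ_{j=0}^2 C(n, j) (q−1)^j.
  j = 0: C(16,0)·(6)^0 = 1·1 = 1.
  j = 1: C(16,1)·(6)^1 = 16·6 = 96.
  j = 2: C(16,2)·(6)^2 = 120·36 = 4320.
  V_q(n, t) = 1 + 96 + 4320 = 4417.
Step 2: q^n = 7^16 = 33232930569601.
Step 3: Hamming bound ⌊q^n / V_q(n,t)⌋ = ⌊33232930569601/4417⌋ = 7523869270.
Step 4: Compare |C| = 9214466242 to 7523869270: violated.
The claimed |C| lies above the Hamming bound, so no 7-ary code of length 16 with d ≥ 5 can have 9214466242 codewords.


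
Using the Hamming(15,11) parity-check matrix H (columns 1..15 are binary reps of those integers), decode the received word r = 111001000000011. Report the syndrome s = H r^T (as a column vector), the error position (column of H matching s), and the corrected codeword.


s = (0, 1, 1, 1)^T, error position = 7, corrected codeword c = 111001100000011

Compute s = H r^T mod 2 one row at a time:
  s_1 = 0 + 0 + 0 + 0 + 0 + 0 + 1 + 1 = 2 ≡ 0 (mod 2).
  s_2 = 0 + 0 + 1 + 0 + 0 + 0 + 1 + 1 = 3 ≡ 1 (mod 2).
  s_3 = 1 + 1 + 1 + 0 + 0 + 0 + 1 + 1 = 5 ≡ 1 (mod 2).
  s_4 = 1 + 1 + 0 + 0 + 0 + 0 + 0 + 1 = 3 ≡ 1 (mod 2).
s = (0, 1, 1, 1)^T — this equals column 7 of H (binary 0111), so error is at position 7.
Correct: flip bit 7 of r = 111001000000011 to get c = 111001100000011.


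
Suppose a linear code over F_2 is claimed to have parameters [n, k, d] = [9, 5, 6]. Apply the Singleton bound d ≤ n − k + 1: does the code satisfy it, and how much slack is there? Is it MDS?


Singleton RHS = n − k + 1 = 5, slack = -1, bound violated (no such code; not MDS).

Singleton bound: d ≤ n − k + 1.
Here n = 9, k = 5, so n − k + 1 = 5.
Given d = 6, check d ≤ 5: NO.
Slack = (n − k + 1) − d = -1.
The slack is negative: d = 6 exceeds n − k + 1 = 5 by 1, so the Singleton bound is violated and no linear [9, 5, 6]_2 code can exist. In particular it is not MDS (MDS requires d = n − k + 1 exactly).
Description: the claimed parameters are [9, 5, 6]_2; such a code would be impossible (violates the Singleton bound).


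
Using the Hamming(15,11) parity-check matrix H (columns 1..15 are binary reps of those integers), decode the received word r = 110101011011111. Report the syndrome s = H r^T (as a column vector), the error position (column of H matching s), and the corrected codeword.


s = (1, 0, 1, 1)^T, error position = 11, corrected codeword c = 110101011001111

Compute s = H r^T mod 2 one row at a time:
  s_1 = 1 + 1 + 0 + 1 + 1 + 1 + 1 + 1 = 7 ≡ 1 (mod 2).
  s_2 = 1 + 0 + 1 + 0 + 1 + 1 + 1 + 1 = 6 ≡ 0 (mod 2).
  s_3 = 1 + 0 + 1 + 0 + 0 + 1 + 1 + 1 = 5 ≡ 1 (mod 2).
  s_4 = 1 + 0 + 0 + 0 + 1 + 1 + 1 + 1 = 5 ≡ 1 (mod 2).
s = (1, 0, 1, 1)^T — this equals column 11 of H (binary 1011), so error is at position 11.
Correct: flip bit 11 of r = 110101011011111 to get c = 110101011001111.


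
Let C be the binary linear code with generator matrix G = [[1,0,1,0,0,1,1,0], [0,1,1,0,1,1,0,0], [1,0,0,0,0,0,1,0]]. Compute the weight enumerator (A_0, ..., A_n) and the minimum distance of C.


Weight distribution: A_0 = 1, A_2 = 3, A_4 = 3, A_6 = 1. Minimum distance d = 2.

Enumerate all 2^3 = 8 messages m ∈ F_2^3.
For each, compute codeword c = mG in F_2^8, then tally its weight.
  m = 000 → c = 00000000, weight = 0.
  m = 100 → c = 10100110, weight = 4.
  m = 010 → c = 01101100, weight = 4.
  m = 110 → c = 11001010, weight = 4.
  m = 001 → c = 10000010, weight = 2.
  m = 101 → c = 00100100, weight = 2.
  m = 011 → c = 11101110, weight = 6.
  m = 111 → c = 01001000, weight = 2.
Tally weights:
  weight 0: 1 codewords.
  weight 2: 3 codewords.
  weight 4: 3 codewords.
  weight 6: 1 codewords.
Minimum distance d = smallest w > 0 with A_w > 0 = 2.
Sanity: Σ A_w = 8 = 2^3 = 8 ✓.


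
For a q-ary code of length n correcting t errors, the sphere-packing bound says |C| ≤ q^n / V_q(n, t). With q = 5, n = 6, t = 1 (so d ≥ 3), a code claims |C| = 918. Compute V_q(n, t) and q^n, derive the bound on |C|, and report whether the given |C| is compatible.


V_q(n, t) = 25, q^n = 15625, Hamming bound = 625, |C| = 918 > bound (violated).

Step 1: Compute V_q(n, t) = Σ_{j=0}^1 C(n, j) (q−1)^j.
  j = 0: C(6,0)·(4)^0 = 1·1 = 1.
  j = 1: C(6,1)·(4)^1 = 6·4 = 24.
  V_q(n, t) = 1 + 24 = 25.
Step 2: q^n = 5^6 = 15625.
Step 3: Hamming bound ⌊q^n / V_q(n,t)⌋ = ⌊15625/25⌋ = 625.
Step 4: Compare |C| = 918 to 625: violated.
The claimed |C| lies above the Hamming bound, so no 5-ary code of length 6 with d ≥ 3 can have 918 codewords.


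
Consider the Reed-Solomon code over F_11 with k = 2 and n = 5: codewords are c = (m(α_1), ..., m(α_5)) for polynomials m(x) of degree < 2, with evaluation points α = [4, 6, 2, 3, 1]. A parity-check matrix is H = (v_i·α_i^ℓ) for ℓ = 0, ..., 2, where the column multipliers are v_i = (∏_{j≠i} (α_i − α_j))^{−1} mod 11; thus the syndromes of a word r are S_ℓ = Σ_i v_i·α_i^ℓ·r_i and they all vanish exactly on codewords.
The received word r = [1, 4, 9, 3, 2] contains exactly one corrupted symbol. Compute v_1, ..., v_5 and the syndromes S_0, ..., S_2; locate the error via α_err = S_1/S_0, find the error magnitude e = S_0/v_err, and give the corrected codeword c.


S = (7, 10, 8), error at position 4, error magnitude e = 9, c = [1, 4, 9, 5, 2].

Step 1: column multipliers v_i = (∏_{j≠i}(α_i − α_j))^{−1} mod 11.
  i = 1 (α = 4): (4−6)(4−2)(4−3)(4−1) = (−2)·2·1·3 = −12 ≡ 10, so v_1 = 10^{−1} = 10 (mod 11).
  i = 2 (α = 6): (6−4)(6−2)(6−3)(6−1) = 2·4·3·5 = 120 ≡ 10, so v_2 = 10^{−1} = 10 (mod 11).
  i = 3 (α = 2): (2−4)(2−6)(2−3)(2−1) = (−2)·(−4)·(−1)·1 = −8 ≡ 3, so v_3 = 3^{−1} = 4 (mod 11).
  i = 4 (α = 3): (3−4)(3−6)(3−2)(3−1) = (−1)·(−3)·1·2 = 6 ≡ 6, so v_4 = 6^{−1} = 2 (mod 11).
  i = 5 (α = 1): (1−4)(1−6)(1−2)(1−3) = (−3)·(−5)·(−1)·(−2) = 30 ≡ 8, so v_5 = 8^{−1} = 7 (mod 11).
  v = [10, 10, 4, 2, 7].
Step 2: syndromes of r = [1, 4, 9, 3, 2] (all sums mod 11).
  S_0 = Σ v_i r_i = 10·1 + 10·4 + 4·9 + 2·3 + 7·2 = 106 ≡ 7.
  S_1 = Σ v_i α_i r_i = 10·4·1 + 10·6·4 + 4·2·9 + 2·3·3 + 7·1·2 = 384 ≡ 10.
  α_i^2 mod 11 = [5, 3, 4, 9, 1].
  S_2 = Σ v_i α_i^2 r_i = 10·5·1 + 10·3·4 + 4·4·9 + 2·9·3 + 7·1·2 = 382 ≡ 8.
  S = (7, 10, 8) ≠ 0, so r is not a codeword (an error is present).
Step 3: locate the error. For a single error e at position i, S_ℓ = v_i·e·α_i^ℓ, so α_err = S_1/S_0.
  S_0^{−1} = 7^{−1} = 8 (mod 11), so α_err = 10·8 = 80 ≡ 3 = α_4. Error position i = 4.
  Consistency check: S_2/S_1 = 8·10 = 80 ≡ 3 = α_err ✓ (single-error assumption holds).
Step 4: error magnitude e = S_0/v_4 = S_0·∏_{j≠4}(α_4 − α_j) = 7·6 = 42 ≡ 9 (mod 11).
Step 5: correct position 4: c_4 = r_4 − e = 3 − 9 ≡ 5 (mod 11). Hence c = [1, 4, 9, 5, 2].
  Check: interpolating c through the α_i gives m(x) = 6 + 7·x (degree < 2) with m(α_i) = c_i for every i, so c is indeed a codeword.


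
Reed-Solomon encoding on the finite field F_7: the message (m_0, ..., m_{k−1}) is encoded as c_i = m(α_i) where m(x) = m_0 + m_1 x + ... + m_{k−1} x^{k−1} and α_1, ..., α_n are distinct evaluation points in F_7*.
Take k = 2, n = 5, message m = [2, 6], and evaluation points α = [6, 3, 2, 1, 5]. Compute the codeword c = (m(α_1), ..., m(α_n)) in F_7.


c = [3, 6, 0, 1, 4]

Message polynomial: m(x) = 2 + 6·x (mod 7).
For each evaluation point α_i, compute m(α_i) mod 7:
  α_1 = 6: Horner steps 6 → 3, so m(6) = 3.
  α_2 = 3: Horner steps 6 → 6, so m(3) = 6.
  α_3 = 2: Horner steps 6 → 0, so m(2) = 0.
  α_4 = 1: Horner steps 6 → 1, so m(1) = 1.
  α_5 = 5: Horner steps 6 → 4, so m(5) = 4.
Codeword c = [3, 6, 0, 1, 4] ∈ F_7^5.


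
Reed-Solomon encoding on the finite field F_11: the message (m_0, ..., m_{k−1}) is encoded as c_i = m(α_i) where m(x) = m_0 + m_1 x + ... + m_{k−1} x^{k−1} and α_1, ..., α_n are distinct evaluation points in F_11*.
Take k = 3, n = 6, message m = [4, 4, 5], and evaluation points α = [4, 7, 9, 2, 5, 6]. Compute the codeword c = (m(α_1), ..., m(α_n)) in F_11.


c = [1, 2, 5, 10, 6, 10]

Message polynomial: m(x) = 4 + 4·x + 5·x^2 (mod 11).
For each evaluation point α_i, compute m(α_i) mod 11:
  α_1 = 4: Horner steps 5 → 2 → 1, so m(4) = 1.
  α_2 = 7: Horner steps 5 → 6 → 2, so m(7) = 2.
  α_3 = 9: Horner steps 5 → 5 → 5, so m(9) = 5.
  α_4 = 2: Horner steps 5 → 3 → 10, so m(2) = 10.
  α_5 = 5: Horner steps 5 → 7 → 6, so m(5) = 6.
  α_6 = 6: Horner steps 5 → 1 → 10, so m(6) = 10.
Codeword c = [1, 2, 5, 10, 6, 10] ∈ F_11^6.


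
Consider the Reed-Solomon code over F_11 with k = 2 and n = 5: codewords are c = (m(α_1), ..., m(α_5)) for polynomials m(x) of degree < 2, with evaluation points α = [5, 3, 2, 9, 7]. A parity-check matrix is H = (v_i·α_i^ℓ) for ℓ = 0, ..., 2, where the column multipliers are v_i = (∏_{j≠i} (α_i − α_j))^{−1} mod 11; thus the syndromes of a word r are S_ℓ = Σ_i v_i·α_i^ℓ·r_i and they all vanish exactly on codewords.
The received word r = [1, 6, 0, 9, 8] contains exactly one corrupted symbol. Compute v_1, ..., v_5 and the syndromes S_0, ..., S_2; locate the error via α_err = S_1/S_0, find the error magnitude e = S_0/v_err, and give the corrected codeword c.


S = (4, 9, 1), error at position 1, error magnitude e = 5, c = [7, 6, 0, 9, 8].

Step 1: column multipliers v_i = (∏_{j≠i}(α_i − α_j))^{−1} mod 11.
  i = 1 (α = 5): (5−3)(5−2)(5−9)(5−7) = 2·3·(−4)·(−2) = 48 ≡ 4, so v_1 = 4^{−1} = 3 (mod 11).
  i = 2 (α = 3): (3−5)(3−2)(3−9)(3−7) = (−2)·1·(−6)·(−4) = −48 ≡ 7, so v_2 = 7^{−1} = 8 (mod 11).
  i = 3 (α = 2): (2−5)(2−3)(2−9)(2−7) = (−3)·(−1)·(−7)·(−5) = 105 ≡ 6, so v_3 = 6^{−1} = 2 (mod 11).
  i = 4 (α = 9): (9−5)(9−3)(9−2)(9−7) = 4·6·7·2 = 336 ≡ 6, so v_4 = 6^{−1} = 2 (mod 11).
  i = 5 (α = 7): (7−5)(7−3)(7−2)(7−9) = 2·4·5·(−2) = −80 ≡ 8, so v_5 = 8^{−1} = 7 (mod 11).
  v = [3, 8, 2, 2, 7].
Step 2: syndromes of r = [1, 6, 0, 9, 8] (all sums mod 11).
  S_0 = Σ v_i r_i = 3·1 + 8·6 + 2·0 + 2·9 + 7·8 = 125 ≡ 4.
  S_1 = Σ v_i α_i r_i = 3·5·1 + 8·3·6 + 2·2·0 + 2·9·9 + 7·7·8 = 713 ≡ 9.
  α_i^2 mod 11 = [3, 9, 4, 4, 5].
  S_2 = Σ v_i α_i^2 r_i = 3·3·1 + 8·9·6 + 2·4·0 + 2·4·9 + 7·5·8 = 793 ≡ 1.
  S = (4, 9, 1) ≠ 0, so r is not a codeword (an error is present).
Step 3: locate the error. For a single error e at position i, S_ℓ = v_i·e·α_i^ℓ, so α_err = S_1/S_0.
  S_0^{−1} = 4^{−1} = 3 (mod 11), so α_err = 9·3 = 27 ≡ 5 = α_1. Error position i = 1.
  Consistency check: S_2/S_1 = 1·5 = 5 ≡ 5 = α_err ✓ (single-error assumption holds).
Step 4: error magnitude e = S_0/v_1 = S_0·∏_{j≠1}(α_1 − α_j) = 4·4 = 16 ≡ 5 (mod 11).
Step 5: correct position 1: c_1 = r_1 − e = 1 − 5 ≡ 7 (mod 11). Hence c = [7, 6, 0, 9, 8].
  Check: interpolating c through the α_i gives m(x) = 10 + 6·x (degree < 2) with m(α_i) = c_i for every i, so c is indeed a codeword.


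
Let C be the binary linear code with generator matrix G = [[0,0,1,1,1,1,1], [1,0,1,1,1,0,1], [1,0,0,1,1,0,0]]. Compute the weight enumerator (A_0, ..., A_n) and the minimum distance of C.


Weight distribution: A_0 = 1, A_2 = 2, A_3 = 2, A_4 = 1, A_5 = 2. Minimum distance d = 2.

Enumerate all 2^3 = 8 messages m ∈ F_2^3.
For each, compute codeword c = mG in F_2^7, then tally its weight.
  m = 000 → c = 0000000, weight = 0.
  m = 100 → c = 0011111, weight = 5.
  m = 010 → c = 1011101, weight = 5.
  m = 110 → c = 1000010, weight = 2.
  m = 001 → c = 1001100, weight = 3.
  m = 101 → c = 1010011, weight = 4.
  m = 011 → c = 0010001, weight = 2.
  m = 111 → c = 0001110, weight = 3.
Tally weights:
  weight 0: 1 codewords.
  weight 2: 2 codewords.
  weight 3: 2 codewords.
  weight 4: 1 codewords.
  weight 5: 2 codewords.
Minimum distance d = smallest w > 0 with A_w > 0 = 2.
Sanity: Σ A_w = 8 = 2^3 = 8 ✓.


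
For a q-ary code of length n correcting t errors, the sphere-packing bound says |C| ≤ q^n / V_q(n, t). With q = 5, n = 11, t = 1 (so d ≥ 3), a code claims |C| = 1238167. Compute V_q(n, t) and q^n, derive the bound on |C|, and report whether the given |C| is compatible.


V_q(n, t) = 45, q^n = 48828125, Hamming bound = 1085069, |C| = 1238167 > bound (violated).

Step 1: Compute V_q(n, t) = Σ_{j=0}^1 C(n, j) (q−1)^j.
  j = 0: C(11,0)·(4)^0 = 1·1 = 1.
  j = 1: C(11,1)·(4)^1 = 11·4 = 44.
  V_q(n, t) = 1 + 44 = 45.
Step 2: q^n = 5^11 = 48828125.
Step 3: Hamming bound ⌊q^n / V_q(n,t)⌋ = ⌊48828125/45⌋ = 1085069.
Step 4: Compare |C| = 1238167 to 1085069: violated.
The claimed |C| lies above the Hamming bound, so no 5-ary code of length 11 with d ≥ 3 can have 1238167 codewords.


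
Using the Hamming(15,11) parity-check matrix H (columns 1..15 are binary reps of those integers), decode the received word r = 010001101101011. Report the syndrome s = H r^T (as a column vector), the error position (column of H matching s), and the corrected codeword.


s = (1, 1, 0, 1)^T, error position = 13, corrected codeword c = 010001101101111

Compute s = H r^T mod 2 one row at a time:
  s_1 = 0 + 1 + 1 + 0 + 1 + 0 + 1 + 1 = 5 ≡ 1 (mod 2).
  s_2 = 0 + 0 + 1 + 1 + 1 + 0 + 1 + 1 = 5 ≡ 1 (mod 2).
  s_3 = 1 + 0 + 1 + 1 + 1 + 0 + 1 + 1 = 6 ≡ 0 (mod 2).
  s_4 = 0 + 0 + 0 + 1 + 1 + 0 + 0 + 1 = 3 ≡ 1 (mod 2).
s = (1, 1, 0, 1)^T — this equals column 13 of H (binary 1101), so error is at position 13.
Correct: flip bit 13 of r = 010001101101011 to get c = 010001101101111.


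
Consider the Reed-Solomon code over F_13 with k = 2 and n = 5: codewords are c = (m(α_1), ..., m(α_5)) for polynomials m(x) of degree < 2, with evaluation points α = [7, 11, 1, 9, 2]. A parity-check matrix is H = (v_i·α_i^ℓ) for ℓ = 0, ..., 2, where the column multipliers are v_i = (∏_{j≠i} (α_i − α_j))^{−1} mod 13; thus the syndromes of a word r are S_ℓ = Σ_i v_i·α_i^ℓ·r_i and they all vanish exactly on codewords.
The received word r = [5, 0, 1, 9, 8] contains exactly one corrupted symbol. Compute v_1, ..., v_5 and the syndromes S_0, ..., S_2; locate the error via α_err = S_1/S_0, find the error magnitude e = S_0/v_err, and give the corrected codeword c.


S = (5, 5, 5), error at position 3, error magnitude e = 8, c = [5, 0, 6, 9, 8].

Step 1: column multipliers v_i = (∏_{j≠i}(α_i − α_j))^{−1} mod 13.
  i = 1 (α = 7): (7−11)(7−1)(7−9)(7−2) = (−4)·6·(−2)·5 = 240 ≡ 6, so v_1 = 6^{−1} = 11 (mod 13).
  i = 2 (α = 11): (11−7)(11−1)(11−9)(11−2) = 4·10·2·9 = 720 ≡ 5, so v_2 = 5^{−1} = 8 (mod 13).
  i = 3 (α = 1): (1−7)(1−11)(1−9)(1−2) = (−6)·(−10)·(−8)·(−1) = 480 ≡ 12, so v_3 = 12^{−1} = 12 (mod 13).
  i = 4 (α = 9): (9−7)(9−11)(9−1)(9−2) = 2·(−2)·8·7 = −224 ≡ 10, so v_4 = 10^{−1} = 4 (mod 13).
  i = 5 (α = 2): (2−7)(2−11)(2−1)(2−9) = (−5)·(−9)·1·(−7) = −315 ≡ 10, so v_5 = 10^{−1} = 4 (mod 13).
  v = [11, 8, 12, 4, 4].
Step 2: syndromes of r = [5, 0, 1, 9, 8] (all sums mod 13).
  S_0 = Σ v_i r_i = 11·5 + 8·0 + 12·1 + 4·9 + 4·8 = 135 ≡ 5.
  S_1 = Σ v_i α_i r_i = 11·7·5 + 8·11·0 + 12·1·1 + 4·9·9 + 4·2·8 = 785 ≡ 5.
  α_i^2 mod 13 = [10, 4, 1, 3, 4].
  S_2 = Σ v_i α_i^2 r_i = 11·10·5 + 8·4·0 + 12·1·1 + 4·3·9 + 4·4·8 = 798 ≡ 5.
  S = (5, 5, 5) ≠ 0, so r is not a codeword (an error is present).
Step 3: locate the error. For a single error e at position i, S_ℓ = v_i·e·α_i^ℓ, so α_err = S_1/S_0.
  S_0^{−1} = 5^{−1} = 8 (mod 13), so α_err = 5·8 = 40 ≡ 1 = α_3. Error position i = 3.
  Consistency check: S_2/S_1 = 5·8 = 40 ≡ 1 = α_err ✓ (single-error assumption holds).
Step 4: error magnitude e = S_0/v_3 = S_0·∏_{j≠3}(α_3 − α_j) = 5·12 = 60 ≡ 8 (mod 13).
Step 5: correct position 3: c_3 = r_3 − e = 1 − 8 ≡ 6 (mod 13). Hence c = [5, 0, 6, 9, 8].
  Check: interpolating c through the α_i gives m(x) = 4 + 2·x (degree < 2) with m(α_i) = c_i for every i, so c is indeed a codeword.


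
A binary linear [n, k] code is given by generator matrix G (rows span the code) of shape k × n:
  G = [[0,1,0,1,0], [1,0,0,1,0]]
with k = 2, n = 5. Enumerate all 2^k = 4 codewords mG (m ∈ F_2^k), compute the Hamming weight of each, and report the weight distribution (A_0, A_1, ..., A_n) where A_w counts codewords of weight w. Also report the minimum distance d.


Weight distribution: A_0 = 1, A_2 = 3. Minimum distance d = 2.

Enumerate all 2^2 = 4 messages m ∈ F_2^2.
For each, compute codeword c = mG in F_2^5, then tally its weight.
  m = 00 → c = 00000, weight = 0.
  m = 10 → c = 01010, weight = 2.
  m = 01 → c = 10010, weight = 2.
  m = 11 → c = 11000, weight = 2.
Tally weights:
  weight 0: 1 codewords.
  weight 2: 3 codewords.
Minimum distance d = smallest w > 0 with A_w > 0 = 2.
Sanity: Σ A_w = 4 = 2^2 = 4 ✓.


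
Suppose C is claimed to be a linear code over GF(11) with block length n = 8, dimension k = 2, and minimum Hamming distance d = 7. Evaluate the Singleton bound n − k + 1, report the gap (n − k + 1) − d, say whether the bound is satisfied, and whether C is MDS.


Singleton RHS = n − k + 1 = 7, slack = 0, bound satisfied, MDS.

Singleton bound: d ≤ n − k + 1.
Here n = 8, k = 2, so n − k + 1 = 7.
Given d = 7, check d ≤ 7: YES.
Slack = (n − k + 1) − d = 0.
The code is MDS (slack = 0).
Description: the claimed parameters are [8, 2, 7]_11; such a code would be MDS (meets Singleton bound).


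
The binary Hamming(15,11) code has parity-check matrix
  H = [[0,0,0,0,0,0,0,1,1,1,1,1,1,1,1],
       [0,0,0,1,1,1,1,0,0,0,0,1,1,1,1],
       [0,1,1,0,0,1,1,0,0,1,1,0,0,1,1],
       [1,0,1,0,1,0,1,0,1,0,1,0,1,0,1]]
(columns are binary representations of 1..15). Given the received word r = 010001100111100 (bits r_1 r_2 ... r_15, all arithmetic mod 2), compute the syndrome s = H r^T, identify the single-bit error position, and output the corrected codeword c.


s = (0, 0, 1, 1)^T, error position = 3, corrected codeword c = 011001100111100

Compute s = H r^T mod 2 one row at a time:
  s_1 = 0 + 0 + 1 + 1 + 1 + 1 + 0 + 0 = 4 ≡ 0 (mod 2).
  s_2 = 0 + 0 + 1 + 1 + 1 + 1 + 0 + 0 = 4 ≡ 0 (mod 2).
  s_3 = 1 + 0 + 1 + 1 + 1 + 1 + 0 + 0 = 5 ≡ 1 (mod 2).
  s_4 = 0 + 0 + 0 + 1 + 0 + 1 + 1 + 0 = 3 ≡ 1 (mod 2).
s = (0, 0, 1, 1)^T — this equals column 3 of H (binary 0011), so error is at position 3.
Correct: flip bit 3 of r = 010001100111100 to get c = 011001100111100.


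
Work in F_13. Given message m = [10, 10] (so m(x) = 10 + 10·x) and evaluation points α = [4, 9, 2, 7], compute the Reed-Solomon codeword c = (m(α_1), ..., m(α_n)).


c = [11, 9, 4, 2]

Message polynomial: m(x) = 10 + 10·x (mod 13).
For each evaluation point α_i, compute m(α_i) mod 13:
  α_1 = 4: Horner steps 10 → 11, so m(4) = 11.
  α_2 = 9: Horner steps 10 → 9, so m(9) = 9.
  α_3 = 2: Horner steps 10 → 4, so m(2) = 4.
  α_4 = 7: Horner steps 10 → 2, so m(7) = 2.
Codeword c = [11, 9, 4, 2] ∈ F_13^4.


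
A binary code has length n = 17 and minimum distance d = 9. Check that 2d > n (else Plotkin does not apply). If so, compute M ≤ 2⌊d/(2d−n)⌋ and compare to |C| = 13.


Plotkin bound M ≤ 18; given |C| = 13 ≤ bound (satisfied).

Check applicability: 2d = 18, n = 17.
2d − n = 1 > 0, so Plotkin applies.
Compute d/(2d−n) = 9/1 ≈ 9.0000.
⌊d/(2d−n)⌋ = 9.
Plotkin bound: M ≤ 2·9 = 18.
Given |C| = 13, check: satisfied.
This |C| is below the Plotkin bound.


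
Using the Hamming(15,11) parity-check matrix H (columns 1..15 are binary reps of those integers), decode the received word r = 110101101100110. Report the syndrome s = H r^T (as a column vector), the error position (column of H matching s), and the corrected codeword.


s = (0, 1, 1, 0)^T, error position = 6, corrected codeword c = 110100101100110

Compute s = H r^T mod 2 one row at a time:
  s_1 = 0 + 1 + 1 + 0 + 0 + 1 + 1 + 0 = 4 ≡ 0 (mod 2).
  s_2 = 1 + 0 + 1 + 1 + 0 + 1 + 1 + 0 = 5 ≡ 1 (mod 2).
  s_3 = 1 + 0 + 1 + 1 + 1 + 0 + 1 + 0 = 5 ≡ 1 (mod 2).
  s_4 = 1 + 0 + 0 + 1 + 1 + 0 + 1 + 0 = 4 ≡ 0 (mod 2).
s = (0, 1, 1, 0)^T — this equals column 6 of H (binary 0110), so error is at position 6.
Correct: flip bit 6 of r = 110101101100110 to get c = 110100101100110.


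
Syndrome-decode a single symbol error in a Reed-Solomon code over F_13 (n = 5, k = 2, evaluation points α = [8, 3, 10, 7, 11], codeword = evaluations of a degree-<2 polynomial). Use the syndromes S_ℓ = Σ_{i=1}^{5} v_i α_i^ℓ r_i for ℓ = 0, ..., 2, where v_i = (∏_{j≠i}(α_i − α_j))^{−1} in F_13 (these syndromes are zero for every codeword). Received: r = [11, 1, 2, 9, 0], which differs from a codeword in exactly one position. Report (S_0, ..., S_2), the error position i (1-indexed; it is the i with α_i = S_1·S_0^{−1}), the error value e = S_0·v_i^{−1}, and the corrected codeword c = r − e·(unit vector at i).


S = (7, 12, 2), error at position 5, error magnitude e = 9, c = [11, 1, 2, 9, 4].

Step 1: column multipliers v_i = (∏_{j≠i}(α_i − α_j))^{−1} mod 13.
  i = 1 (α = 8): (8−3)(8−10)(8−7)(8−11) = 5·(−2)·1·(−3) = 30 ≡ 4, so v_1 = 4^{−1} = 10 (mod 13).
  i = 2 (α = 3): (3−8)(3−10)(3−7)(3−11) = (−5)·(−7)·(−4)·(−8) = 1120 ≡ 2, so v_2 = 2^{−1} = 7 (mod 13).
  i = 3 (α = 10): (10−8)(10−3)(10−7)(10−11) = 2·7·3·(−1) = −42 ≡ 10, so v_3 = 10^{−1} = 4 (mod 13).
  i = 4 (α = 7): (7−8)(7−3)(7−10)(7−11) = (−1)·4·(−3)·(−4) = −48 ≡ 4, so v_4 = 4^{−1} = 10 (mod 13).
  i = 5 (α = 11): (11−8)(11−3)(11−10)(11−7) = 3·8·1·4 = 96 ≡ 5, so v_5 = 5^{−1} = 8 (mod 13).
  v = [10, 7, 4, 10, 8].
Step 2: syndromes of r = [11, 1, 2, 9, 0] (all sums mod 13).
  S_0 = Σ v_i r_i = 10·11 + 7·1 + 4·2 + 10·9 + 8·0 = 215 ≡ 7.
  S_1 = Σ v_i α_i r_i = 10·8·11 + 7·3·1 + 4·10·2 + 10·7·9 + 8·11·0 = 1611 ≡ 12.
  α_i^2 mod 13 = [12, 9, 9, 10, 4].
  S_2 = Σ v_i α_i^2 r_i = 10·12·11 + 7·9·1 + 4·9·2 + 10·10·9 + 8·4·0 = 2355 ≡ 2.
  S = (7, 12, 2) ≠ 0, so r is not a codeword (an error is present).
Step 3: locate the error. For a single error e at position i, S_ℓ = v_i·e·α_i^ℓ, so α_err = S_1/S_0.
  S_0^{−1} = 7^{−1} = 2 (mod 13), so α_err = 12·2 = 24 ≡ 11 = α_5. Error position i = 5.
  Consistency check: S_2/S_1 = 2·12 = 24 ≡ 11 = α_err ✓ (single-error assumption holds).
Step 4: error magnitude e = S_0/v_5 = S_0·∏_{j≠5}(α_5 − α_j) = 7·5 = 35 ≡ 9 (mod 13).
Step 5: correct position 5: c_5 = r_5 − e = 0 − 9 ≡ 4 (mod 13). Hence c = [11, 1, 2, 9, 4].
  Check: interpolating c through the α_i gives m(x) = 8 + 2·x (degree < 2) with m(α_i) = c_i for every i, so c is indeed a codeword.


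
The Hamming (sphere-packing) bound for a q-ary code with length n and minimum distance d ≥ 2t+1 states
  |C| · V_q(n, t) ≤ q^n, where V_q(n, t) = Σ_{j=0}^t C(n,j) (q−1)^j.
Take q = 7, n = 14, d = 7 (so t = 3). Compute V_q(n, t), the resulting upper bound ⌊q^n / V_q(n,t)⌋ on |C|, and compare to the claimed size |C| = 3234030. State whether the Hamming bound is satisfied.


V_q(n, t) = 81985, q^n = 678223072849, Hamming bound = 8272526, |C| = 3234030 ≤ bound (satisfied).

Step 1: Compute V_q(n, t) = Σ_{j=0}^3 C(n, j) (q−1)^j.
  j = 0: C(14,0)·(6)^0 = 1·1 = 1.
  j = 1: C(14,1)·(6)^1 = 14·6 = 84.
  j = 2: C(14,2)·(6)^2 = 91·36 = 3276.
  j = 3: C(14,3)·(6)^3 = 364·216 = 78624.
  V_q(n, t) = 1 + 84 + 3276 + 78624 = 81985.
Step 2: q^n = 7^14 = 678223072849.
Step 3: Hamming bound ⌊q^n / V_q(n,t)⌋ = ⌊678223072849/81985⌋ = 8272526.
Step 4: Compare |C| = 3234030 to 8272526: satisfied.
The claimed |C| lies below the Hamming bound.


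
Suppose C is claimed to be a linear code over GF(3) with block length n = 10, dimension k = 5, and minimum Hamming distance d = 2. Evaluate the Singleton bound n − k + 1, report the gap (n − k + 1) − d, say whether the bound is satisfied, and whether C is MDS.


Singleton RHS = n − k + 1 = 6, slack = 4, bound satisfied, not MDS.

Singleton bound: d ≤ n − k + 1.
Here n = 10, k = 5, so n − k + 1 = 6.
Given d = 2, check d ≤ 6: YES.
Slack = (n − k + 1) − d = 4.
The code is NOT MDS (slack = 4 > 0).
Description: the claimed parameters are [10, 5, 2]_3; such a code would be non-MDS.


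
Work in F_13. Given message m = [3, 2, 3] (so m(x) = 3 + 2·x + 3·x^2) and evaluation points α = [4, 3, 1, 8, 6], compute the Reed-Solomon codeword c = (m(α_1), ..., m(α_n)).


c = [7, 10, 8, 3, 6]

Message polynomial: m(x) = 3 + 2·x + 3·x^2 (mod 13).
For each evaluation point α_i, compute m(α_i) mod 13:
  α_1 = 4: Horner steps 3 → 1 → 7, so m(4) = 7.
  α_2 = 3: Horner steps 3 → 11 → 10, so m(3) = 10.
  α_3 = 1: Horner steps 3 → 5 → 8, so m(1) = 8.
  α_4 = 8: Horner steps 3 → 0 → 3, so m(8) = 3.
  α_5 = 6: Horner steps 3 → 7 → 6, so m(6) = 6.
Codeword c = [7, 10, 8, 3, 6] ∈ F_13^5.


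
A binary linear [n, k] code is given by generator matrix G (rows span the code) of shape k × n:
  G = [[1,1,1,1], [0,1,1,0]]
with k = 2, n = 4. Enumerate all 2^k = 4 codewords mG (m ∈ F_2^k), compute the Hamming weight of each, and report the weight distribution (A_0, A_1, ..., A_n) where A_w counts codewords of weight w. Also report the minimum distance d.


Weight distribution: A_0 = 1, A_2 = 2, A_4 = 1. Minimum distance d = 2.

Enumerate all 2^2 = 4 messages m ∈ F_2^2.
For each, compute codeword c = mG in F_2^4, then tally its weight.
  m = 00 → c = 0000, weight = 0.
  m = 10 → c = 1111, weight = 4.
  m = 01 → c = 0110, weight = 2.
  m = 11 → c = 1001, weight = 2.
Tally weights:
  weight 0: 1 codewords.
  weight 2: 2 codewords.
  weight 4: 1 codewords.
Minimum distance d = smallest w > 0 with A_w > 0 = 2.
Sanity: Σ A_w = 4 = 2^2 = 4 ✓.


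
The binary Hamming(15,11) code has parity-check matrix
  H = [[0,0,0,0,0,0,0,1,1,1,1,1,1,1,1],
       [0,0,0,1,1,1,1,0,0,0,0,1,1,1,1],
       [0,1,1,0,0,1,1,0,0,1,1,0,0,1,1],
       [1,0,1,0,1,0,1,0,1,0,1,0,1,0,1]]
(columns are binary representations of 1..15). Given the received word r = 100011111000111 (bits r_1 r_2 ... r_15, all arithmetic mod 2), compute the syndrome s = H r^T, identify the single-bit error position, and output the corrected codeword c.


s = (1, 0, 0, 0)^T, error position = 8, corrected codeword c = 100011101000111

Compute s = H r^T mod 2 one row at a time:
  s_1 = 1 + 1 + 0 + 0 + 0 + 1 + 1 + 1 = 5 ≡ 1 (mod 2).
  s_2 = 0 + 1 + 1 + 1 + 0 + 1 + 1 + 1 = 6 ≡ 0 (mod 2).
  s_3 = 0 + 0 + 1 + 1 + 0 + 0 + 1 + 1 = 4 ≡ 0 (mod 2).
  s_4 = 1 + 0 + 1 + 1 + 1 + 0 + 1 + 1 = 6 ≡ 0 (mod 2).
s = (1, 0, 0, 0)^T — this equals column 8 of H (binary 1000), so error is at position 8.
Correct: flip bit 8 of r = 100011111000111 to get c = 100011101000111.


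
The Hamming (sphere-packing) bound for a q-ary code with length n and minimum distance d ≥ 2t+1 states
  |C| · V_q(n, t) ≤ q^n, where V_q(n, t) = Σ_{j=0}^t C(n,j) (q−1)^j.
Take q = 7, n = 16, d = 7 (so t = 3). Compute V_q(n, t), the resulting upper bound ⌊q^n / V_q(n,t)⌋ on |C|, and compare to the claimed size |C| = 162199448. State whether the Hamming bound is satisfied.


V_q(n, t) = 125377, q^n = 33232930569601, Hamming bound = 265064011, |C| = 162199448 ≤ bound (satisfied).

Step 1: Compute V_q(n, t) = Σ_{j=0}^3 C(n, j) (q−1)^j.
  j = 0: C(16,0)·(6)^0 = 1·1 = 1.
  j = 1: C(16,1)·(6)^1 = 16·6 = 96.
  j = 2: C(16,2)·(6)^2 = 120·36 = 4320.
  j = 3: C(16,3)·(6)^3 = 560·216 = 120960.
  V_q(n, t) = 1 + 96 + 4320 + 120960 = 125377.
Step 2: q^n = 7^16 = 33232930569601.
Step 3: Hamming bound ⌊q^n / V_q(n,t)⌋ = ⌊33232930569601/125377⌋ = 265064011.
Step 4: Compare |C| = 162199448 to 265064011: satisfied.
The claimed |C| lies below the Hamming bound.


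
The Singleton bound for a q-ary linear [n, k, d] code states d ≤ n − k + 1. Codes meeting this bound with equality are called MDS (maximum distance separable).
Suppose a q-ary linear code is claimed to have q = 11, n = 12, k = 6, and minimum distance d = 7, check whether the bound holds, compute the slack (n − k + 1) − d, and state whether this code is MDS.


Singleton RHS = n − k + 1 = 7, slack = 0, bound satisfied, MDS.

Singleton bound: d ≤ n − k + 1.
Here n = 12, k = 6, so n − k + 1 = 7.
Given d = 7, check d ≤ 7: YES.
Slack = (n − k + 1) − d = 0.
The code is MDS (slack = 0).
Description: the claimed parameters are [12, 6, 7]_11; such a code would be MDS (meets Singleton bound).


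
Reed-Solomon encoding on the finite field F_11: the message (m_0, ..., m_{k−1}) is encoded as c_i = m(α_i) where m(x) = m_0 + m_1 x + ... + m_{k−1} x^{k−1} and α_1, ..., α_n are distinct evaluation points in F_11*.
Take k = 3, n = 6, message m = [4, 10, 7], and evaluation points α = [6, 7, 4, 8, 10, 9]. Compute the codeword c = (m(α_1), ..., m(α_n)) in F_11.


c = [8, 10, 2, 4, 1, 1]

Message polynomial: m(x) = 4 + 10·x + 7·x^2 (mod 11).
For each evaluation point α_i, compute m(α_i) mod 11:
  α_1 = 6: Horner steps 7 → 8 → 8, so m(6) = 8.
  α_2 = 7: Horner steps 7 → 4 → 10, so m(7) = 10.
  α_3 = 4: Horner steps 7 → 5 → 2, so m(4) = 2.
  α_4 = 8: Horner steps 7 → 0 → 4, so m(8) = 4.
  α_5 = 10: Horner steps 7 → 3 → 1, so m(10) = 1.
  α_6 = 9: Horner steps 7 → 7 → 1, so m(9) = 1.
Codeword c = [8, 10, 2, 4, 1, 1] ∈ F_11^6.


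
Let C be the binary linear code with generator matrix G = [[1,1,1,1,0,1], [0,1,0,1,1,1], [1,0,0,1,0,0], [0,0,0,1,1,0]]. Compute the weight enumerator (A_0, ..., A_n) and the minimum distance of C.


Weight distribution: A_0 = 1, A_1 = 1, A_2 = 4, A_3 = 4, A_4 = 3, A_5 = 3. Minimum distance d = 1.

Enumerate all 2^4 = 16 messages m ∈ F_2^4.
For each, compute codeword c = mG in F_2^6, then tally its weight.
  m = 0000 → c = 000000, weight = 0.
  m = 1000 → c = 111101, weight = 5.
  m = 0100 → c = 010111, weight = 4.
  m = 1100 → c = 101010, weight = 3.
  m = 0010 → c = 100100, weight = 2.
  m = 1010 → c = 011001, weight = 3.
  m = 0110 → c = 110011, weight = 4.
  m = 1110 → c = 001110, weight = 3.
  m = 0001 → c = 000110, weight = 2.
  m = 1001 → c = 111011, weight = 5.
  m = 0101 → c = 010001, weight = 2.
  m = 1101 → c = 101100, weight = 3.
  m = 0011 → c = 100010, weight = 2.
  m = 1011 → c = 011111, weight = 5.
  m = 0111 → c = 110101, weight = 4.
  m = 1111 → c = 001000, weight = 1.
Tally weights:
  weight 0: 1 codewords.
  weight 1: 1 codewords.
  weight 2: 4 codewords.
  weight 3: 4 codewords.
  weight 4: 3 codewords.
  weight 5: 3 codewords.
Minimum distance d = smallest w > 0 with A_w > 0 = 1.
Sanity: Σ A_w = 16 = 2^4 = 16 ✓.


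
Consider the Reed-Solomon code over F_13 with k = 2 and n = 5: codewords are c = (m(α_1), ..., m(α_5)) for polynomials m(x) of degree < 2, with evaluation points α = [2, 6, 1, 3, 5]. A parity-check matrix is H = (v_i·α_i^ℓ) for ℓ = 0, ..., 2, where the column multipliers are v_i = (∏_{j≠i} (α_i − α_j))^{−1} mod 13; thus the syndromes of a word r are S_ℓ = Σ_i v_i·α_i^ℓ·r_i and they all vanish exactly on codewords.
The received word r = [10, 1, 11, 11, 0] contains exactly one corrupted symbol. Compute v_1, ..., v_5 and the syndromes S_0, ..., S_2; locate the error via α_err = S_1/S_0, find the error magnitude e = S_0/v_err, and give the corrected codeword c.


S = (2, 2, 2), error at position 3, error magnitude e = 2, c = [10, 1, 9, 11, 0].

Step 1: column multipliers v_i = (∏_{j≠i}(α_i − α_j))^{−1} mod 13.
  i = 1 (α = 2): (2−6)(2−1)(2−3)(2−5) = (−4)·1·(−1)·(−3) = −12 ≡ 1, so v_1 = 1^{−1} = 1 (mod 13).
  i = 2 (α = 6): (6−2)(6−1)(6−3)(6−5) = 4·5·3·1 = 60 ≡ 8, so v_2 = 8^{−1} = 5 (mod 13).
  i = 3 (α = 1): (1−2)(1−6)(1−3)(1−5) = (−1)·(−5)·(−2)·(−4) = 40 ≡ 1, so v_3 = 1^{−1} = 1 (mod 13).
  i = 4 (α = 3): (3−2)(3−6)(3−1)(3−5) = 1·(−3)·2·(−2) = 12 ≡ 12, so v_4 = 12^{−1} = 12 (mod 13).
  i = 5 (α = 5): (5−2)(5−6)(5−1)(5−3) = 3·(−1)·4·2 = −24 ≡ 2, so v_5 = 2^{−1} = 7 (mod 13).
  v = [1, 5, 1, 12, 7].
Step 2: syndromes of r = [10, 1, 11, 11, 0] (all sums mod 13).
  S_0 = Σ v_i r_i = 1·10 + 5·1 + 1·11 + 12·11 + 7·0 = 158 ≡ 2.
  S_1 = Σ v_i α_i r_i = 1·2·10 + 5·6·1 + 1·1·11 + 12·3·11 + 7·5·0 = 457 ≡ 2.
  α_i^2 mod 13 = [4, 10, 1, 9, 12].
  S_2 = Σ v_i α_i^2 r_i = 1·4·10 + 5·10·1 + 1·1·11 + 12·9·11 + 7·12·0 = 1289 ≡ 2.
  S = (2, 2, 2) ≠ 0, so r is not a codeword (an error is present).
Step 3: locate the error. For a single error e at position i, S_ℓ = v_i·e·α_i^ℓ, so α_err = S_1/S_0.
  S_0^{−1} = 2^{−1} = 7 (mod 13), so α_err = 2·7 = 14 ≡ 1 = α_3. Error position i = 3.
  Consistency check: S_2/S_1 = 2·7 = 14 ≡ 1 = α_err ✓ (single-error assumption holds).
Step 4: error magnitude e = S_0/v_3 = S_0·∏_{j≠3}(α_3 − α_j) = 2·1 = 2 ≡ 2 (mod 13).
Step 5: correct position 3: c_3 = r_3 − e = 11 − 2 ≡ 9 (mod 13). Hence c = [10, 1, 9, 11, 0].
  Check: interpolating c through the α_i gives m(x) = 8 + 1·x (degree < 2) with m(α_i) = c_i for every i, so c is indeed a codeword.


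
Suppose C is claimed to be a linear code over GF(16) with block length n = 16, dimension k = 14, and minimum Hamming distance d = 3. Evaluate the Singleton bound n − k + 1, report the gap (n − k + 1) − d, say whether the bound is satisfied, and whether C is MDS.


Singleton RHS = n − k + 1 = 3, slack = 0, bound satisfied, MDS.

Singleton bound: d ≤ n − k + 1.
Here n = 16, k = 14, so n − k + 1 = 3.
Given d = 3, check d ≤ 3: YES.
Slack = (n − k + 1) − d = 0.
The code is MDS (slack = 0).
Description: the claimed parameters are [16, 14, 3]_16; such a code would be MDS (meets Singleton bound).


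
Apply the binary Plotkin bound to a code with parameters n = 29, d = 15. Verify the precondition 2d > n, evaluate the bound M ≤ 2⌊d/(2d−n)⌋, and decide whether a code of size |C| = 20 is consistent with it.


Plotkin bound M ≤ 30; given |C| = 20 ≤ bound (satisfied).

Check applicability: 2d = 30, n = 29.
2d − n = 1 > 0, so Plotkin applies.
Compute d/(2d−n) = 15/1 ≈ 15.0000.
⌊d/(2d−n)⌋ = 15.
Plotkin bound: M ≤ 2·15 = 30.
Given |C| = 20, check: satisfied.
This |C| is below the Plotkin bound.


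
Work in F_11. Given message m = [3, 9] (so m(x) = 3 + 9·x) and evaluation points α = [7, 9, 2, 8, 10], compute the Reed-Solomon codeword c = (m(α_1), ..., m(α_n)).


c = [0, 7, 10, 9, 5]

Message polynomial: m(x) = 3 + 9·x (mod 11).
For each evaluation point α_i, compute m(α_i) mod 11:
  α_1 = 7: Horner steps 9 → 0, so m(7) = 0.
  α_2 = 9: Horner steps 9 → 7, so m(9) = 7.
  α_3 = 2: Horner steps 9 → 10, so m(2) = 10.
  α_4 = 8: Horner steps 9 → 9, so m(8) = 9.
  α_5 = 10: Horner steps 9 → 5, so m(10) = 5.
Codeword c = [0, 7, 10, 9, 5] ∈ F_11^5.


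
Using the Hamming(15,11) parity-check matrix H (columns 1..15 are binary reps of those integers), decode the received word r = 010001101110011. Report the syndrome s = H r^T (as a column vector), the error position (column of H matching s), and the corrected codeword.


s = (1, 0, 1, 0)^T, error position = 10, corrected codeword c = 010001101010011

Compute s = H r^T mod 2 one row at a time:
  s_1 = 0 + 1 + 1 + 1 + 0 + 0 + 1 + 1 = 5 ≡ 1 (mod 2).
  s_2 = 0 + 0 + 1 + 1 + 0 + 0 + 1 + 1 = 4 ≡ 0 (mod 2).
  s_3 = 1 + 0 + 1 + 1 + 1 + 1 + 1 + 1 = 7 ≡ 1 (mod 2).
  s_4 = 0 + 0 + 0 + 1 + 1 + 1 + 0 + 1 = 4 ≡ 0 (mod 2).
s = (1, 0, 1, 0)^T — this equals column 10 of H (binary 1010), so error is at position 10.
Correct: flip bit 10 of r = 010001101110011 to get c = 010001101010011.


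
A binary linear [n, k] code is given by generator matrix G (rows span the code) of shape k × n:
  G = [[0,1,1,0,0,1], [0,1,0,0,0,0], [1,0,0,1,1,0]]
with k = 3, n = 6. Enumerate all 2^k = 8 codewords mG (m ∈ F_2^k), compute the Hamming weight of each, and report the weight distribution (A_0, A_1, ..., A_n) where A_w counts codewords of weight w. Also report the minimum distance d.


Weight distribution: A_0 = 1, A_1 = 1, A_2 = 1, A_3 = 2, A_4 = 1, A_5 = 1, A_6 = 1. Minimum distance d = 1.

Enumerate all 2^3 = 8 messages m ∈ F_2^3.
For each, compute codeword c = mG in F_2^6, then tally its weight.
  m = 000 → c = 000000, weight = 0.
  m = 100 → c = 011001, weight = 3.
  m = 010 → c = 010000, weight = 1.
  m = 110 → c = 001001, weight = 2.
  m = 001 → c = 100110, weight = 3.
  m = 101 → c = 111111, weight = 6.
  m = 011 → c = 110110, weight = 4.
  m = 111 → c = 101111, weight = 5.
Tally weights:
  weight 0: 1 codewords.
  weight 1: 1 codewords.
  weight 2: 1 codewords.
  weight 3: 2 codewords.
  weight 4: 1 codewords.
  weight 5: 1 codewords.
  weight 6: 1 codewords.
Minimum distance d = smallest w > 0 with A_w > 0 = 1.
Sanity: Σ A_w = 8 = 2^3 = 8 ✓.


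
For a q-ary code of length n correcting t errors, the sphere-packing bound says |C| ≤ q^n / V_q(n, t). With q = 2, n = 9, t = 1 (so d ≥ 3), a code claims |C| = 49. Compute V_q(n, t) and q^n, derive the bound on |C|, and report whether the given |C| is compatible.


V_q(n, t) = 10, q^n = 512, Hamming bound = 51, |C| = 49 ≤ bound (satisfied).

Step 1: Compute V_q(n, t) = Σ_{j=0}^1 C(n, j) (q−1)^j.
  j = 0: C(9,0)·(1)^0 = 1·1 = 1.
  j = 1: C(9,1)·(1)^1 = 9·1 = 9.
  V_q(n, t) = 1 + 9 = 10.
Step 2: q^n = 2^9 = 512.
Step 3: Hamming bound ⌊q^n / V_q(n,t)⌋ = ⌊512/10⌋ = 51.
Step 4: Compare |C| = 49 to 51: satisfied.
The claimed |C| lies below the Hamming bound.


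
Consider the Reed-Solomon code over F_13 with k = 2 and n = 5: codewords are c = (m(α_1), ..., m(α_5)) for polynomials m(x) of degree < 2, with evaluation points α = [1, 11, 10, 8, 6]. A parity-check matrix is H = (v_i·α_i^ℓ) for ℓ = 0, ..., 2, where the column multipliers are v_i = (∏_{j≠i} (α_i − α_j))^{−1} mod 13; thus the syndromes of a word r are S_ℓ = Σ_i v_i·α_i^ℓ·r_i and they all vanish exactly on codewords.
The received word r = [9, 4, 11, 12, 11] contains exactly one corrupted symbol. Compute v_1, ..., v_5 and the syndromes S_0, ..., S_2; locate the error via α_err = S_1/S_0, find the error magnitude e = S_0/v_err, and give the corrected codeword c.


S = (3, 5, 4), error at position 5, error magnitude e = 11, c = [9, 4, 11, 12, 0].

Step 1: column multipliers v_i = (∏_{j≠i}(α_i − α_j))^{−1} mod 13.
  i = 1 (α = 1): (1−11)(1−10)(1−8)(1−6) = (−10)·(−9)·(−7)·(−5) = 3150 ≡ 4, so v_1 = 4^{−1} = 10 (mod 13).
  i = 2 (α = 11): (11−1)(11−10)(11−8)(11−6) = 10·1·3·5 = 150 ≡ 7, so v_2 = 7^{−1} = 2 (mod 13).
  i = 3 (α = 10): (10−1)(10−11)(10−8)(10−6) = 9·(−1)·2·4 = −72 ≡ 6, so v_3 = 6^{−1} = 11 (mod 13).
  i = 4 (α = 8): (8−1)(8−11)(8−10)(8−6) = 7·(−3)·(−2)·2 = 84 ≡ 6, so v_4 = 6^{−1} = 11 (mod 13).
  i = 5 (α = 6): (6−1)(6−11)(6−10)(6−8) = 5·(−5)·(−4)·(−2) = −200 ≡ 8, so v_5 = 8^{−1} = 5 (mod 13).
  v = [10, 2, 11, 11, 5].
Step 2: syndromes of r = [9, 4, 11, 12, 11] (all sums mod 13).
  S_0 = Σ v_i r_i = 10·9 + 2·4 + 11·11 + 11·12 + 5·11 = 406 ≡ 3.
  S_1 = Σ v_i α_i r_i = 10·1·9 + 2·11·4 + 11·10·11 + 11·8·12 + 5·6·11 = 2774 ≡ 5.
  α_i^2 mod 13 = [1, 4, 9, 12, 10].
  S_2 = Σ v_i α_i^2 r_i = 10·1·9 + 2·4·4 + 11·9·11 + 11·12·12 + 5·10·11 = 3345 ≡ 4.
  S = (3, 5, 4) ≠ 0, so r is not a codeword (an error is present).
Step 3: locate the error. For a single error e at position i, S_ℓ = v_i·e·α_i^ℓ, so α_err = S_1/S_0.
  S_0^{−1} = 3^{−1} = 9 (mod 13), so α_err = 5·9 = 45 ≡ 6 = α_5. Error position i = 5.
  Consistency check: S_2/S_1 = 4·8 = 32 ≡ 6 = α_err ✓ (single-error assumption holds).
Step 4: error magnitude e = S_0/v_5 = S_0·∏_{j≠5}(α_5 − α_j) = 3·8 = 24 ≡ 11 (mod 13).
Step 5: correct position 5: c_5 = r_5 − e = 11 − 11 ≡ 0 (mod 13). Hence c = [9, 4, 11, 12, 0].
  Check: interpolating c through the α_i gives m(x) = 3 + 6·x (degree < 2) with m(α_i) = c_i for every i, so c is indeed a codeword.
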